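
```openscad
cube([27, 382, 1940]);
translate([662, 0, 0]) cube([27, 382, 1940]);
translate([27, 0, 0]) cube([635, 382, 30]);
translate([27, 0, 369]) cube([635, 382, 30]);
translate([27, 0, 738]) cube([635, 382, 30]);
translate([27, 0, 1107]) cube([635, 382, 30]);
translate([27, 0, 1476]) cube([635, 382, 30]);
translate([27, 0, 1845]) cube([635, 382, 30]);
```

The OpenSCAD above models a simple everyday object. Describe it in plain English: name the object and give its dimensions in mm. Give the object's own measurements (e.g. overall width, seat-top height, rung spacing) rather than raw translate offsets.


An open bookshelf. Two side panels, each 27 mm thick, 382 mm deep and 1940 mm tall, stand 689 mm apart (outside-to-outside). Between them sit 6 shelves, each 30 mm thick and 382 mm deep, spanning the full gap between the sides. The bottom shelf rests on the floor (its underside at z = 0) and the clear gap between one shelf's top and the next shelf's underside is 339 mm.


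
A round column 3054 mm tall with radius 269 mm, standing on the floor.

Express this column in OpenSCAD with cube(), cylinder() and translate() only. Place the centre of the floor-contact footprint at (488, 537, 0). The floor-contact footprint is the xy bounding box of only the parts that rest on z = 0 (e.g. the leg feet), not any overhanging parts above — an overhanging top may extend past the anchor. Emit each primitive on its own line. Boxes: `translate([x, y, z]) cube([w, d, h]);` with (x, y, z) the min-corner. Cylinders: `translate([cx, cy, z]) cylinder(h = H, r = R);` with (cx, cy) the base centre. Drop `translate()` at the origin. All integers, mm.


translate([488, 537, 0]) cylinder(h = 3054, r = 269);


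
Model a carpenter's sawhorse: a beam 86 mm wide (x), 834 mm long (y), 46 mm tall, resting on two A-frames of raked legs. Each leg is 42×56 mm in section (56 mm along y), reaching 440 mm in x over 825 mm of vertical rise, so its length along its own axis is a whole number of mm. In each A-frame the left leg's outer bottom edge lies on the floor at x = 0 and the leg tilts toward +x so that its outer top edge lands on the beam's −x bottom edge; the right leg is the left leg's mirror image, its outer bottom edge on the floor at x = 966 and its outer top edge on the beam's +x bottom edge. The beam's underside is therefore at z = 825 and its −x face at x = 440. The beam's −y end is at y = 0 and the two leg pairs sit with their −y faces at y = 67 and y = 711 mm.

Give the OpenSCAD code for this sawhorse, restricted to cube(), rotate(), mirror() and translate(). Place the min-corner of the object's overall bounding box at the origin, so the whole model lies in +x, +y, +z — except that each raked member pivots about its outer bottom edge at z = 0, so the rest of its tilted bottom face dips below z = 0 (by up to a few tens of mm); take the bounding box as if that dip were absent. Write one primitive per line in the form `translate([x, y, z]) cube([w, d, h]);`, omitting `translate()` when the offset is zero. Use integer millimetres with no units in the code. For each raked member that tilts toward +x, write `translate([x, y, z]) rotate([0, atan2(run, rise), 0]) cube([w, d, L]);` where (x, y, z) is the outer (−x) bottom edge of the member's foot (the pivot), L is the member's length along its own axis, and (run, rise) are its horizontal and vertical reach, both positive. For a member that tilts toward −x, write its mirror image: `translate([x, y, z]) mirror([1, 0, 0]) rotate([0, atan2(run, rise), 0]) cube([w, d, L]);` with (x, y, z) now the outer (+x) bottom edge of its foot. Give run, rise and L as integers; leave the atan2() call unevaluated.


translate([440, 0, 825]) cube([86, 834, 46]);
translate([0, 67, 0]) rotate([0, atan2(440, 825), 0]) cube([42, 56, 935]);
translate([966, 67, 0]) mirror([1, 0, 0]) rotate([0, atan2(440, 825), 0]) cube([42, 56, 935]);
translate([0, 711, 0]) rotate([0, atan2(440, 825), 0]) cube([42, 56, 935]);
translate([966, 711, 0]) mirror([1, 0, 0]) rotate([0, atan2(440, 825), 0]) cube([42, 56, 935]);


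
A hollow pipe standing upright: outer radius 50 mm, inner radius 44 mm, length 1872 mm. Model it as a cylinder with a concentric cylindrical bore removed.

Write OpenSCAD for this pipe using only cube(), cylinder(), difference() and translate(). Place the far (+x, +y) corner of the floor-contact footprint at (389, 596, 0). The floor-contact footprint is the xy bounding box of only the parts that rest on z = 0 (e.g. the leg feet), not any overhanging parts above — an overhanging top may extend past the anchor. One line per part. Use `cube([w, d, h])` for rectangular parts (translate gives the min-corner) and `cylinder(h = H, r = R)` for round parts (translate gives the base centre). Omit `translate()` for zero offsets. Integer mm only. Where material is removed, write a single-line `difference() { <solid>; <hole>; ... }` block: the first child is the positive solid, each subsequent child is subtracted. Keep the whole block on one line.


difference() { translate([339, 546, 0]) cylinder(h = 1872, r = 50); translate([339, 546, 0]) cylinder(h = 1872, r = 44); }


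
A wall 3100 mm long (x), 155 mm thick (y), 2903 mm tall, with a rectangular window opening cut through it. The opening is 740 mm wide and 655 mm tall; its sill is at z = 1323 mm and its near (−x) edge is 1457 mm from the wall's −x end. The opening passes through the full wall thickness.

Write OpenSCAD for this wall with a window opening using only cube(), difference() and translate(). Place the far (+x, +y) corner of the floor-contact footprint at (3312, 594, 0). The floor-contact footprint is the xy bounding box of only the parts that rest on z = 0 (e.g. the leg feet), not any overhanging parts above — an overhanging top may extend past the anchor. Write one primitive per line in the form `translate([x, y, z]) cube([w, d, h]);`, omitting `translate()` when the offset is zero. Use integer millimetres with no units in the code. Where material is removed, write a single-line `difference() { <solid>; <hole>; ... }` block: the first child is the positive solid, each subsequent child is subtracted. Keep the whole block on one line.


difference() { translate([212, 439, 0]) cube([3100, 155, 2903]); translate([1669, 439, 1323]) cube([740, 155, 655]); }


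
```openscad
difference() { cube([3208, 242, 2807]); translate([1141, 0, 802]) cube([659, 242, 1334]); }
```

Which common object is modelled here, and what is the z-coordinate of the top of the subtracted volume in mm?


A wall with a window opening. The window head height is 2136 mm.

A wall with a rectangular opening subtracted — a window. Sill at z = 802, opening 1334 mm tall, so the head is at 802 + 1334 = 2136 mm.


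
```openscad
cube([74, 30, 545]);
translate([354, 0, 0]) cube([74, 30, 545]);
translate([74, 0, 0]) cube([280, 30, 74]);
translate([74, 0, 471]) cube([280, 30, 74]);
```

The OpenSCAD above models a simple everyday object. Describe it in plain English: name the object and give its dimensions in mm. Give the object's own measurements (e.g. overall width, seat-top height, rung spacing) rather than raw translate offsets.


A rectangular picture frame lying in the x–z plane (depth along y). The opening is 280 mm wide (x) by 397 mm tall (z), surrounded by a border 74 mm wide on all four sides. The frame is 30 mm deep and is made of two full-height vertical stiles with two horizontal rails fitted between them.


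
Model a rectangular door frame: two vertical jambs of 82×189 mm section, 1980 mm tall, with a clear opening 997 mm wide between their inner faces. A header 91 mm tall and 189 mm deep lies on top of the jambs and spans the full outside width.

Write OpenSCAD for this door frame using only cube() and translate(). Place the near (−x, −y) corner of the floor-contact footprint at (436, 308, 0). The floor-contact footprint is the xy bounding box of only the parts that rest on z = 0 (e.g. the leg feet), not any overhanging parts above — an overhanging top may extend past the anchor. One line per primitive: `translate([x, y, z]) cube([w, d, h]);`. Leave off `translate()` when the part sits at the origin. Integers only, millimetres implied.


translate([436, 308, 0]) cube([82, 189, 1980]);
translate([1515, 308, 0]) cube([82, 189, 1980]);
translate([436, 308, 1980]) cube([1161, 189, 91]);


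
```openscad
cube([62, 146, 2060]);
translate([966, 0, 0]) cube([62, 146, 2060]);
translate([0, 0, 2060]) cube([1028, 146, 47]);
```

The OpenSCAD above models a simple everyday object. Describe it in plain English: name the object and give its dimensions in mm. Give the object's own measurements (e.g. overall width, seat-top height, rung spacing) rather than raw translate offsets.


A door frame. The clear opening is 904 mm wide and 2060 mm high. Two 62 mm wide jambs, 146 mm deep, stand either side of the opening from the floor to the top of the opening. A 47 mm thick head sits across the top of both jambs, spanning the full outside width of the frame.


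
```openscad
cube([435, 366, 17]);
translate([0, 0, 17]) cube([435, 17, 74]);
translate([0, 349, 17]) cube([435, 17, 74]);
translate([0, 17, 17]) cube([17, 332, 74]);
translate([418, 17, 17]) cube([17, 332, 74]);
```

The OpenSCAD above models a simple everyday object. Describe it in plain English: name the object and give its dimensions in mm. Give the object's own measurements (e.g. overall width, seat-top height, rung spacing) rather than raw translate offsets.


An open-topped rectangular box: outside dimensions 435×366×91 mm, with a uniform wall and base thickness of 17 mm. The base is a full 435×366 slab on the floor; four walls sit on top of the base. The front and back walls (the −y and +y sides) span the full width; the two side walls fit between them.


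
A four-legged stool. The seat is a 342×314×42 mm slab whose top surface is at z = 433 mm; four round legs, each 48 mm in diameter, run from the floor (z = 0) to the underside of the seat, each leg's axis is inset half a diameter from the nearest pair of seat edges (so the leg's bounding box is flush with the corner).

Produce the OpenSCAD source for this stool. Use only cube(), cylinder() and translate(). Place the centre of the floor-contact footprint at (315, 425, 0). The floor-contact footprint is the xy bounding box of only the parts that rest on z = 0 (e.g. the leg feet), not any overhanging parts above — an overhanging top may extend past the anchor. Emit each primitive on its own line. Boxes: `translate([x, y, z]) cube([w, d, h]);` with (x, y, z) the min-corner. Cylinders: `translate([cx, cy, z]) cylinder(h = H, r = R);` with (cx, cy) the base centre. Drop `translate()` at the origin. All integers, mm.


translate([144, 268, 391]) cube([342, 314, 42]);
translate([168, 292, 0]) cylinder(h = 391, r = 24);
translate([462, 292, 0]) cylinder(h = 391, r = 24);
translate([168, 558, 0]) cylinder(h = 391, r = 24);
translate([462, 558, 0]) cylinder(h = 391, r = 24);


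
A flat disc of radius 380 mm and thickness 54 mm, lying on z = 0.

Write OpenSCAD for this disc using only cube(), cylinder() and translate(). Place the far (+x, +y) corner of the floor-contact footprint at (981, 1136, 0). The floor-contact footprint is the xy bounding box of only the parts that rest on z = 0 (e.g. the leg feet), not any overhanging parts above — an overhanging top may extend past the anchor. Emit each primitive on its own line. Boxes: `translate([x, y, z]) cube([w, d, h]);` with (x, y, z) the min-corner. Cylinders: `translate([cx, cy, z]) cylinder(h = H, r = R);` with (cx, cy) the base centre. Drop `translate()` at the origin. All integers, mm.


translate([601, 756, 0]) cylinder(h = 54, r = 380);


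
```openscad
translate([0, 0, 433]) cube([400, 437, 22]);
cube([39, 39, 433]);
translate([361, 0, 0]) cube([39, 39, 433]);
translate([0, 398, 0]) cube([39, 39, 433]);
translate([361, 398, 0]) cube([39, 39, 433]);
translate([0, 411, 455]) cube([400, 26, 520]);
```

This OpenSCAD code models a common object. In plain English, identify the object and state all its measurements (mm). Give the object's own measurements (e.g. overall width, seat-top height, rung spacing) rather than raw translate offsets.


A chair. The seat is a 400×437×22 mm slab with its top at z = 455 mm, on four 39×39 mm corner legs (flush with the seat edges, standing on z = 0). A flat backrest 26 mm thick, 520 mm tall, spans the full seat width and rises from the seat top along its +y edge, rear face flush with the rear of the seat.


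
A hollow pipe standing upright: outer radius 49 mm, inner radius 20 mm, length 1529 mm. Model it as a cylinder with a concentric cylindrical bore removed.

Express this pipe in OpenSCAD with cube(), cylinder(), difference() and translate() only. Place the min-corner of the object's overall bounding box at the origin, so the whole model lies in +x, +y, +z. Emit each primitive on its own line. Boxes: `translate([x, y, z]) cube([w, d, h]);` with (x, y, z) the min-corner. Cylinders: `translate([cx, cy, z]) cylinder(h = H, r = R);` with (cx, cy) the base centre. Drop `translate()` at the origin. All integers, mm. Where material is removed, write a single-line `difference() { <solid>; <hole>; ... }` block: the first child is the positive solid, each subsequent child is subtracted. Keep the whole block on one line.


difference() { translate([49, 49, 0]) cylinder(h = 1529, r = 49); translate([49, 49, 0]) cylinder(h = 1529, r = 20); }


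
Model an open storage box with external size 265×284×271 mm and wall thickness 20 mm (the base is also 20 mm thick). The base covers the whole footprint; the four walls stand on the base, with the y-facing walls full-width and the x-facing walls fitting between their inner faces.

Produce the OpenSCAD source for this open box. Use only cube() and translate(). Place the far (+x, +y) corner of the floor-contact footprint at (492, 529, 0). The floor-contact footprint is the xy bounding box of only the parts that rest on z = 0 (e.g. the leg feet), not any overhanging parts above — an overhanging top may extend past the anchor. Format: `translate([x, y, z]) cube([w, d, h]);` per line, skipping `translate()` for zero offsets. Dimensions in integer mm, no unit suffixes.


translate([227, 245, 0]) cube([265, 284, 20]);
translate([227, 245, 20]) cube([265, 20, 251]);
translate([227, 509, 20]) cube([265, 20, 251]);
translate([227, 265, 20]) cube([20, 244, 251]);
translate([472, 265, 20]) cube([20, 244, 251]);


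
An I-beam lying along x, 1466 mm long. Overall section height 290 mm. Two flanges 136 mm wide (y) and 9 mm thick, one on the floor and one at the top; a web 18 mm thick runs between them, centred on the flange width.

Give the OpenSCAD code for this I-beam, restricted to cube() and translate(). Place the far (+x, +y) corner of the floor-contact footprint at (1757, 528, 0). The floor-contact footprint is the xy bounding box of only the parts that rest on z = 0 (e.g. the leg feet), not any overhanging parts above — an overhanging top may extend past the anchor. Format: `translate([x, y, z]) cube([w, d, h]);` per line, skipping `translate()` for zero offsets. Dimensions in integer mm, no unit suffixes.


translate([291, 392, 0]) cube([1466, 136, 9]);
translate([291, 451, 9]) cube([1466, 18, 272]);
translate([291, 392, 281]) cube([1466, 136, 9]);


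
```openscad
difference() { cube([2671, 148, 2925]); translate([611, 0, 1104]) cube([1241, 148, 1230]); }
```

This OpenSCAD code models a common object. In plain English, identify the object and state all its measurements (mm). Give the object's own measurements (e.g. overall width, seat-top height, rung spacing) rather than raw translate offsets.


A wall 2671 mm long (x), 148 mm thick (y), 2925 mm tall, with a rectangular window opening cut through it. The opening is 1241 mm wide and 1230 mm tall; its sill is at z = 1104 mm and its near (−x) edge is 611 mm from the wall's −x end. The opening passes through the full wall thickness.


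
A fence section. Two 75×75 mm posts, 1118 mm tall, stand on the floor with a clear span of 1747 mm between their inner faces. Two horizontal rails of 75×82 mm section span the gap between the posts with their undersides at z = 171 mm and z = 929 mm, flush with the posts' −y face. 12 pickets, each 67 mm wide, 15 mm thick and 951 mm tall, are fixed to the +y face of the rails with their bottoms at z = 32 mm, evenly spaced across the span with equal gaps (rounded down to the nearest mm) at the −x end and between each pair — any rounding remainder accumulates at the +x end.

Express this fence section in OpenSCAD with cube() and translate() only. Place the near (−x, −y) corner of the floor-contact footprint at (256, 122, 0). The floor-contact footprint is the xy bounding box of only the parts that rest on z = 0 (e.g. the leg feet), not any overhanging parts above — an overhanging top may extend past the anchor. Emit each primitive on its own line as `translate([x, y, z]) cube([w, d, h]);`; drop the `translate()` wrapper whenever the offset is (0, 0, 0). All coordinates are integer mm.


translate([256, 122, 0]) cube([75, 75, 1118]);
translate([2078, 122, 0]) cube([75, 75, 1118]);
translate([331, 122, 171]) cube([1747, 75, 82]);
translate([331, 122, 929]) cube([1747, 75, 82]);
translate([403, 197, 32]) cube([67, 15, 951]);
translate([542, 197, 32]) cube([67, 15, 951]);
translate([681, 197, 32]) cube([67, 15, 951]);
translate([820, 197, 32]) cube([67, 15, 951]);
translate([959, 197, 32]) cube([67, 15, 951]);
translate([1098, 197, 32]) cube([67, 15, 951]);
translate([1237, 197, 32]) cube([67, 15, 951]);
translate([1376, 197, 32]) cube([67, 15, 951]);
translate([1515, 197, 32]) cube([67, 15, 951]);
translate([1654, 197, 32]) cube([67, 15, 951]);
translate([1793, 197, 32]) cube([67, 15, 951]);
translate([1932, 197, 32]) cube([67, 15, 951]);


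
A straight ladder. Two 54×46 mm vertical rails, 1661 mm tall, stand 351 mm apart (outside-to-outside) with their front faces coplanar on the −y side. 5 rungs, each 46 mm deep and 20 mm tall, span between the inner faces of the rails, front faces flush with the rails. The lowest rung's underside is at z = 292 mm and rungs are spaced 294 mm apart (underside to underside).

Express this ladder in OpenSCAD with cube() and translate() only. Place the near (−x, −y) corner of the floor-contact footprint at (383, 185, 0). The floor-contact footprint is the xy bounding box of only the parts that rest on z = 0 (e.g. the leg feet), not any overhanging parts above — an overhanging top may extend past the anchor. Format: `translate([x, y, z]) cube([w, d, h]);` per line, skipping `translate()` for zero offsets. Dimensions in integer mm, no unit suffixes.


translate([383, 185, 0]) cube([54, 46, 1661]);
translate([680, 185, 0]) cube([54, 46, 1661]);
translate([437, 185, 292]) cube([243, 46, 20]);
translate([437, 185, 586]) cube([243, 46, 20]);
translate([437, 185, 880]) cube([243, 46, 20]);
translate([437, 185, 1174]) cube([243, 46, 20]);
translate([437, 185, 1468]) cube([243, 46, 20]);


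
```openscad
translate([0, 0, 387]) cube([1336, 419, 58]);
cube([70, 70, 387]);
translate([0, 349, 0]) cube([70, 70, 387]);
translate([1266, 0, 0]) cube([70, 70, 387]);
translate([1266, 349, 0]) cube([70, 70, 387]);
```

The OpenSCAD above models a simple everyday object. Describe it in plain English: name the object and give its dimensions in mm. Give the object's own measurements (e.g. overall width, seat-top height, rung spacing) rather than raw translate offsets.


A bench: a 1336×419 mm seat slab, 58 mm thick, top at z = 445 mm, on four 70×70 mm square legs flush with the seat corners and standing on z = 0.


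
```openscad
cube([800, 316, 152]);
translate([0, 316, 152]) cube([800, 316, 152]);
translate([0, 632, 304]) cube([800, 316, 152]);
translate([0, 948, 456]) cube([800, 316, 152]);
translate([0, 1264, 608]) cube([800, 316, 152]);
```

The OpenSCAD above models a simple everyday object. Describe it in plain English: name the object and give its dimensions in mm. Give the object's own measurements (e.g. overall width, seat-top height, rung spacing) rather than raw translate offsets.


A straight staircase of 5 solid steps. Each step is 800 mm wide (x), 316 mm deep (y, the going) and 152 mm tall (the rise). The first step rests on the floor; each subsequent step sits one going further in +y and one rise higher in +z, directly behind and above the previous step with no overlap.


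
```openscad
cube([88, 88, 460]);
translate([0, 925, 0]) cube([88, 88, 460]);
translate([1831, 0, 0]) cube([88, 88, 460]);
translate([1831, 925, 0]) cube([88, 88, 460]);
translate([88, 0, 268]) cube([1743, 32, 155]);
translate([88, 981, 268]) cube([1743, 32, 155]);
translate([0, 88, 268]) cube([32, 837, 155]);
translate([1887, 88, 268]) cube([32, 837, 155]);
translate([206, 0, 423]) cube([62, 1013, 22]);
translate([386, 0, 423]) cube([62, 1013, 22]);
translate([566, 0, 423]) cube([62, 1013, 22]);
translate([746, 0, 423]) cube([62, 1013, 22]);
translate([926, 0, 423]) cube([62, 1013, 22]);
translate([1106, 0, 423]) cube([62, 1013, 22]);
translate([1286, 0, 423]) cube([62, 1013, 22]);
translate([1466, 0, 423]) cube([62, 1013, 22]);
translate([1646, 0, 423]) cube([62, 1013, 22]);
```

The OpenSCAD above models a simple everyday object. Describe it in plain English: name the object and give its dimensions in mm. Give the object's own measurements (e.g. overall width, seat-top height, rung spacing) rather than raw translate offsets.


A bed frame 1919 mm long (x) by 1013 mm wide (y). Four 88×88 mm corner posts, 460 mm tall, at the corners of the footprint. Four rails of 32 mm thickness and 155 mm height run between adjacent posts with their undersides at z = 268 mm, their outer faces flush with the outside of the frame (the two x-running rails run between the posts' inner faces; the two y-running rails run between the posts' inner faces). 9 slats, each 62 mm wide (x) and 22 mm thick, lie across the top of the two x-running rails, running the full 1013 mm width of the frame in y; along x they sit between the end posts with a 118 mm gap after the −x posts and between neighbouring slats, leaving 123 mm before the +x posts.


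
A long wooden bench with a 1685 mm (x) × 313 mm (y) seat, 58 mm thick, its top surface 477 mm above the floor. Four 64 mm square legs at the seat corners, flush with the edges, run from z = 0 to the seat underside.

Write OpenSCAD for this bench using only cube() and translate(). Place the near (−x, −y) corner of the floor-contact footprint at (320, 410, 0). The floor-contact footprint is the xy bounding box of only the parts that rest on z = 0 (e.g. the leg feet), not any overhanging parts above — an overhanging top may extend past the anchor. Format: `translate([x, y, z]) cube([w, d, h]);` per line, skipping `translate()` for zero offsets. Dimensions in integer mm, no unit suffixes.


translate([320, 410, 419]) cube([1685, 313, 58]);
translate([320, 410, 0]) cube([64, 64, 419]);
translate([320, 659, 0]) cube([64, 64, 419]);
translate([1941, 410, 0]) cube([64, 64, 419]);
translate([1941, 659, 0]) cube([64, 64, 419]);


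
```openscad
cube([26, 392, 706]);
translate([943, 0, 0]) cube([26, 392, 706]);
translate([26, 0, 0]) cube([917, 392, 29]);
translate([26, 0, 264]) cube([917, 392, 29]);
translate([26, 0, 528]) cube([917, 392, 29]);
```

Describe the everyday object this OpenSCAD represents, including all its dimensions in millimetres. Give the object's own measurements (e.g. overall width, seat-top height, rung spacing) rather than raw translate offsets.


An open bookshelf. Two side panels, each 26 mm thick, 392 mm deep and 706 mm tall, stand 969 mm apart (outside-to-outside). Between them sit 3 shelves, each 29 mm thick and 392 mm deep, spanning the full gap between the sides. The bottom shelf rests on the floor (its underside at z = 0) and the clear gap between one shelf's top and the next shelf's underside is 235 mm.


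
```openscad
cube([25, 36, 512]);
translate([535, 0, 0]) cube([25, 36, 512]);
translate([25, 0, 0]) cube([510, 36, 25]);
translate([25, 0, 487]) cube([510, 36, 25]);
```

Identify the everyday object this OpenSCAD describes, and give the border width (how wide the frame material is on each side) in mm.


A picture frame. The border width is 25 mm.

Four thin pieces enclosing a rectangular opening — a picture frame. The two full-height stiles are 512 mm tall; the top rail sits at z = 487 and is 25 mm tall, so the border above the opening is 512 − 487 = 25 mm, matching the stile x-width.


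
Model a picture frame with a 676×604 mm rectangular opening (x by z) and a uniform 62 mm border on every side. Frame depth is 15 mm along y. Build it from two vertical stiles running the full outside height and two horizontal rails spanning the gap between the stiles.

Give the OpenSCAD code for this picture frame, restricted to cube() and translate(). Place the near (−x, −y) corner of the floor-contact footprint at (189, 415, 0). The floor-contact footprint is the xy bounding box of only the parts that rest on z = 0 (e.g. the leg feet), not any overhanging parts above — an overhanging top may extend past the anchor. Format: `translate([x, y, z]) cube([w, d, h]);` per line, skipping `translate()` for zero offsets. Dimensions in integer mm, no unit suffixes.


translate([189, 415, 0]) cube([62, 15, 728]);
translate([927, 415, 0]) cube([62, 15, 728]);
translate([251, 415, 0]) cube([676, 15, 62]);
translate([251, 415, 666]) cube([676, 15, 62]);


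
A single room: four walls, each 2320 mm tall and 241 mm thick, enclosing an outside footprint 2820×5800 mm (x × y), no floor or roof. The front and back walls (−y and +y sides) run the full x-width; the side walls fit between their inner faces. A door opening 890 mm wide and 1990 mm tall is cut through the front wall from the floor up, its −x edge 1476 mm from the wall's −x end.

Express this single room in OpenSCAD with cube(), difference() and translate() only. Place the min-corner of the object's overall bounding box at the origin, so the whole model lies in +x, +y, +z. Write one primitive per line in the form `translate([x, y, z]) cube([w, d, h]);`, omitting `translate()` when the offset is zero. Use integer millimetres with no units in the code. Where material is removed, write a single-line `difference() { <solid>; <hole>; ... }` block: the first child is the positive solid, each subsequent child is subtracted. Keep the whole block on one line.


difference() { cube([2820, 241, 2320]); translate([1476, 0, 0]) cube([890, 241, 1990]); }
translate([0, 5559, 0]) cube([2820, 241, 2320]);
translate([0, 241, 0]) cube([241, 5318, 2320]);
translate([2579, 241, 0]) cube([241, 5318, 2320]);


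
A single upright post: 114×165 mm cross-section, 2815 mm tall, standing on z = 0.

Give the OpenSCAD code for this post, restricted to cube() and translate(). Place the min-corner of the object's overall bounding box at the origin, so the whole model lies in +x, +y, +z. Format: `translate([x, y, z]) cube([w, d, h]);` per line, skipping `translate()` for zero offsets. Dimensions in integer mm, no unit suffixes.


cube([114, 165, 2815]);


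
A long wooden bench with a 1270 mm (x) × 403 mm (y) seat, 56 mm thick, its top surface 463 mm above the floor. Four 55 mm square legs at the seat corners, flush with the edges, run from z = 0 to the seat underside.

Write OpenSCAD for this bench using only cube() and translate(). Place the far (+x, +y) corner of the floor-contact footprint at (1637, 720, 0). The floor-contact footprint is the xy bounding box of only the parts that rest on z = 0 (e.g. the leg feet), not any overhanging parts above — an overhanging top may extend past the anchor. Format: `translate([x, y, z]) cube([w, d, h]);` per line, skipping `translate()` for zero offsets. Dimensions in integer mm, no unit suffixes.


translate([367, 317, 407]) cube([1270, 403, 56]);
translate([367, 317, 0]) cube([55, 55, 407]);
translate([367, 665, 0]) cube([55, 55, 407]);
translate([1582, 317, 0]) cube([55, 55, 407]);
translate([1582, 665, 0]) cube([55, 55, 407]);


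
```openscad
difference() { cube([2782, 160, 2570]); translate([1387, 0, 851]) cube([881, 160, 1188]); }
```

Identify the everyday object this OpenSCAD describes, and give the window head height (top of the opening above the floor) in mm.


A wall with a window opening. The window head height is 2039 mm.

A wall with a rectangular opening subtracted — a window. Sill at z = 851, opening 1188 mm tall, so the head is at 851 + 1188 = 2039 mm.


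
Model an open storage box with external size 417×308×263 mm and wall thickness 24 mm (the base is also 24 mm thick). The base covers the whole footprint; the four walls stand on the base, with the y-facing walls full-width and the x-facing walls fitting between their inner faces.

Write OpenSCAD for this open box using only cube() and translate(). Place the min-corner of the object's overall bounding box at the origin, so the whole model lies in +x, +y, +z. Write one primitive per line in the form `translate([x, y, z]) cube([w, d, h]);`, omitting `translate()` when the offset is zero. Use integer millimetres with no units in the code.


cube([417, 308, 24]);
translate([0, 0, 24]) cube([417, 24, 239]);
translate([0, 284, 24]) cube([417, 24, 239]);
translate([0, 24, 24]) cube([24, 260, 239]);
translate([393, 24, 24]) cube([24, 260, 239]);


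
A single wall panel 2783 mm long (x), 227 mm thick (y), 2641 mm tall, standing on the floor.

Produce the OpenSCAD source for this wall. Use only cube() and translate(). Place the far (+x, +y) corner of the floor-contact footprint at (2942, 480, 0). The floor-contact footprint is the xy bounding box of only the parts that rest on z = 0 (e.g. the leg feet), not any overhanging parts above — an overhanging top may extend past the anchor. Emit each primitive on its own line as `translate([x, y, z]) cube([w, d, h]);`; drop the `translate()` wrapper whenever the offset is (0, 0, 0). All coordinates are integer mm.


translate([159, 253, 0]) cube([2783, 227, 2641]);


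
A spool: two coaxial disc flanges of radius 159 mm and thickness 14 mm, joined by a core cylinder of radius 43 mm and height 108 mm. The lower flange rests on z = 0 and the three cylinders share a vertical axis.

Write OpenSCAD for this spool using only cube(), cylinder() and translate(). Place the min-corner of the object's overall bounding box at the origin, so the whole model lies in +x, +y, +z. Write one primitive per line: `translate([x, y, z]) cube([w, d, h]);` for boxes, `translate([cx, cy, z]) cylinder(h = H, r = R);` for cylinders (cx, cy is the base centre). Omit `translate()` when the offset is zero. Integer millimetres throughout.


translate([159, 159, 0]) cylinder(h = 14, r = 159);
translate([159, 159, 14]) cylinder(h = 108, r = 43);
translate([159, 159, 122]) cylinder(h = 14, r = 159);


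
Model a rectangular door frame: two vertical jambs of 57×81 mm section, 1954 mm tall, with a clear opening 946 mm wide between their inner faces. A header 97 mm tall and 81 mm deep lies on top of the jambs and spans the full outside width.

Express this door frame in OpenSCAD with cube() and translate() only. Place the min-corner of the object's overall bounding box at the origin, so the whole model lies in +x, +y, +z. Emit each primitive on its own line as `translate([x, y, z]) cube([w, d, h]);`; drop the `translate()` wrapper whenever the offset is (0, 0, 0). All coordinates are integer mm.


cube([57, 81, 1954]);
translate([1003, 0, 0]) cube([57, 81, 1954]);
translate([0, 0, 1954]) cube([1060, 81, 97]);


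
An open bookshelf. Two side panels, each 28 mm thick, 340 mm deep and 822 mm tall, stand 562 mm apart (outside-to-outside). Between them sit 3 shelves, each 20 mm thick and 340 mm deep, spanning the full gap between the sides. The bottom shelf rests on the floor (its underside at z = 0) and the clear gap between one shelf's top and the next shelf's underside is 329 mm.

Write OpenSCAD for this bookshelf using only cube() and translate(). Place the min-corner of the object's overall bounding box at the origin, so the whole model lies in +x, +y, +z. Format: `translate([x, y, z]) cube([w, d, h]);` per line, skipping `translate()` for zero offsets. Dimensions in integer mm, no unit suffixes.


cube([28, 340, 822]);
translate([534, 0, 0]) cube([28, 340, 822]);
translate([28, 0, 0]) cube([506, 340, 20]);
translate([28, 0, 349]) cube([506, 340, 20]);
translate([28, 0, 698]) cube([506, 340, 20]);


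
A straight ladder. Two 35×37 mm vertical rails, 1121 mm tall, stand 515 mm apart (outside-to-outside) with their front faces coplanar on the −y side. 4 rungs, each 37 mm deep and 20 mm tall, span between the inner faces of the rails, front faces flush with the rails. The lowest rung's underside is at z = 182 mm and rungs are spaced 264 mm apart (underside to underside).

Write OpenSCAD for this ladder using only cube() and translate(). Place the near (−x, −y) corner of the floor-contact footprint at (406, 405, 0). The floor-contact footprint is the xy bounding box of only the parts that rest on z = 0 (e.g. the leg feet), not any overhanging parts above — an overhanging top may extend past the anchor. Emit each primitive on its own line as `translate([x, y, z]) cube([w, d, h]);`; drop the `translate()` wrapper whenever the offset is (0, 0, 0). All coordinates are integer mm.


translate([406, 405, 0]) cube([35, 37, 1121]);
translate([886, 405, 0]) cube([35, 37, 1121]);
translate([441, 405, 182]) cube([445, 37, 20]);
translate([441, 405, 446]) cube([445, 37, 20]);
translate([441, 405, 710]) cube([445, 37, 20]);
translate([441, 405, 974]) cube([445, 37, 20]);


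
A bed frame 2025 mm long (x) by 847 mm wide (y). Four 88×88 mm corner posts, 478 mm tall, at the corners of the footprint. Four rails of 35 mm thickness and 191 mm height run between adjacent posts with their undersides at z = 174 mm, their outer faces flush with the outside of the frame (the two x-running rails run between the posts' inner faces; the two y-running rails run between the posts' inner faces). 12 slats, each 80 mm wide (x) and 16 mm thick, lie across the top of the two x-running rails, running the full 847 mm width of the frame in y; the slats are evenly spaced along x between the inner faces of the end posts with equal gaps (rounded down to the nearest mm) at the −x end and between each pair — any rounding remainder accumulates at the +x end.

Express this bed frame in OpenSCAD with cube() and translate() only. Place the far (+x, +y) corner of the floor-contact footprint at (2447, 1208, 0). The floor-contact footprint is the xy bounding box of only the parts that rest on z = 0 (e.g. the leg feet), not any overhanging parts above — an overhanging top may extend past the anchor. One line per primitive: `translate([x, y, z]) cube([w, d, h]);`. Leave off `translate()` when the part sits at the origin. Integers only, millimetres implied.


// slat z = rail_z + rail_h = 174 + 191 = 365
// slat gap = ⌊(1849 − 12·80) / 13⌋ = 68
translate([422, 361, 0]) cube([88, 88, 478]);
translate([422, 1120, 0]) cube([88, 88, 478]);
translate([2359, 361, 0]) cube([88, 88, 478]);
translate([2359, 1120, 0]) cube([88, 88, 478]);
translate([510, 361, 174]) cube([1849, 35, 191]);
translate([510, 1173, 174]) cube([1849, 35, 191]);
translate([422, 449, 174]) cube([35, 671, 191]);
translate([2412, 449, 174]) cube([35, 671, 191]);
translate([578, 361, 365]) cube([80, 847, 16]);
translate([726, 361, 365]) cube([80, 847, 16]);
translate([874, 361, 365]) cube([80, 847, 16]);
translate([1022, 361, 365]) cube([80, 847, 16]);
translate([1170, 361, 365]) cube([80, 847, 16]);
translate([1318, 361, 365]) cube([80, 847, 16]);
translate([1466, 361, 365]) cube([80, 847, 16]);
translate([1614, 361, 365]) cube([80, 847, 16]);
translate([1762, 361, 365]) cube([80, 847, 16]);
translate([1910, 361, 365]) cube([80, 847, 16]);
translate([2058, 361, 365]) cube([80, 847, 16]);
translate([2206, 361, 365]) cube([80, 847, 16]);


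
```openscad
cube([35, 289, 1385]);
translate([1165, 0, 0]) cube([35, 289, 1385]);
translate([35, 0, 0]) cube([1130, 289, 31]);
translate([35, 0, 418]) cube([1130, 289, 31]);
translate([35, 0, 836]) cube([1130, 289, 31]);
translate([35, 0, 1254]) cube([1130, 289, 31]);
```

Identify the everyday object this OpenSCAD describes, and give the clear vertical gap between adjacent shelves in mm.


A bookshelf. The clear shelf gap is 387 mm.

Two tall side panels with 4 horizontal boards between them — a bookshelf. The first two shelf undersides are at z = 0 and z = 418; with shelf thickness 31, the clear gap is 418 − 0 − 31 = 387 mm.


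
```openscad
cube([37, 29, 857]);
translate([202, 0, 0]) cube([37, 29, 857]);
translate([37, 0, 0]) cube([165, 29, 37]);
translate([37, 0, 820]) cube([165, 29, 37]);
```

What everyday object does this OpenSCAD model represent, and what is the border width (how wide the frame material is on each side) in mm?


A picture frame. The border width is 37 mm.

Four thin pieces enclosing a rectangular opening — a picture frame. The two full-height stiles are 857 mm tall; the top rail sits at z = 820 and is 37 mm tall, so the border above the opening is 857 − 820 = 37 mm, matching the stile x-width.


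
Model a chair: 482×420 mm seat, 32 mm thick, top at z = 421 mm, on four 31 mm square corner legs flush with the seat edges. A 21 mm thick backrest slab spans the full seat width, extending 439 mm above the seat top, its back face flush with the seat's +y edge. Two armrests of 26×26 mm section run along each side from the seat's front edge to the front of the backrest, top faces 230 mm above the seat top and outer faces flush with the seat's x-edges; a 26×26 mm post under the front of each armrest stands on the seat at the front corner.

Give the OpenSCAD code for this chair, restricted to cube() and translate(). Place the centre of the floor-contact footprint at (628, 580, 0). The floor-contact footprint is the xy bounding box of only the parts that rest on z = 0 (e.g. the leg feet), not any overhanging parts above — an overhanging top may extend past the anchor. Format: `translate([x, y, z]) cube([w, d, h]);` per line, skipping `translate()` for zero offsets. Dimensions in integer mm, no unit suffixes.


// leg_h = 421 - 32 = 389
// arm post h = 230 - 26 = 204
translate([387, 370, 389]) cube([482, 420, 32]);
translate([387, 370, 0]) cube([31, 31, 389]);
translate([838, 370, 0]) cube([31, 31, 389]);
translate([387, 759, 0]) cube([31, 31, 389]);
translate([838, 759, 0]) cube([31, 31, 389]);
translate([387, 769, 421]) cube([482, 21, 439]);
translate([387, 370, 625]) cube([26, 399, 26]);
translate([843, 370, 625]) cube([26, 399, 26]);
translate([387, 370, 421]) cube([26, 26, 204]);
translate([843, 370, 421]) cube([26, 26, 204]);


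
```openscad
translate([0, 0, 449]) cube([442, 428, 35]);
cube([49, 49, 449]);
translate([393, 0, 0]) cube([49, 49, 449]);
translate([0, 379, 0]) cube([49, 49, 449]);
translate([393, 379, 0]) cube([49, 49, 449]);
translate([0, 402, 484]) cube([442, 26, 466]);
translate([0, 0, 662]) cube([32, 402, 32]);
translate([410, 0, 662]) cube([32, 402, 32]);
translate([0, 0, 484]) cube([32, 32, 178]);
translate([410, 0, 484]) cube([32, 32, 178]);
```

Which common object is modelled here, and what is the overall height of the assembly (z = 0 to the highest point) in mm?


A chair. The overall height is 950 mm.

A slab on four corner posts with a tall panel at the back — a chair. The seat slab sits at z = 449 with thickness 35, and the 466 mm backrest starts at the seat top, so the overall height is 449 + 35 + 466 = 950 mm.


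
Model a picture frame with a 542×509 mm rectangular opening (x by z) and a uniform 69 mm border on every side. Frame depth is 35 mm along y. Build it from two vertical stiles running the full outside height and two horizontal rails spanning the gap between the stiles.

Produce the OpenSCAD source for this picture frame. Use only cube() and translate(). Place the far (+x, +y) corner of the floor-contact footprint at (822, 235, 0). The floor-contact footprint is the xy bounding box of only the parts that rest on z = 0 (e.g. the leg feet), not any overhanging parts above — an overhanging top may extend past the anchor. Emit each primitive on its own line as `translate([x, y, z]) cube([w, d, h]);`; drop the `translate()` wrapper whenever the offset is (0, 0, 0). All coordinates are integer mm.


translate([142, 200, 0]) cube([69, 35, 647]);
translate([753, 200, 0]) cube([69, 35, 647]);
translate([211, 200, 0]) cube([542, 35, 69]);
translate([211, 200, 578]) cube([542, 35, 69]);
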